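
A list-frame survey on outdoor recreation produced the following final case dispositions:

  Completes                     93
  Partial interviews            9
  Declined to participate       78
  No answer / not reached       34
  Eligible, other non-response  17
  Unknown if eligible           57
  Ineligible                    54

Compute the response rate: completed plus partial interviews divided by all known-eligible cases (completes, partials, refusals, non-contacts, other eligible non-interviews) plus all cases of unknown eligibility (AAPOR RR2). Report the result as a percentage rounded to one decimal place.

35.4%

Num = 93 + 9 = 102
Denom = 93 + 9 + 78 + 34 + 17 + 57 = 288
RR2 = 102 / 288 = 0.3542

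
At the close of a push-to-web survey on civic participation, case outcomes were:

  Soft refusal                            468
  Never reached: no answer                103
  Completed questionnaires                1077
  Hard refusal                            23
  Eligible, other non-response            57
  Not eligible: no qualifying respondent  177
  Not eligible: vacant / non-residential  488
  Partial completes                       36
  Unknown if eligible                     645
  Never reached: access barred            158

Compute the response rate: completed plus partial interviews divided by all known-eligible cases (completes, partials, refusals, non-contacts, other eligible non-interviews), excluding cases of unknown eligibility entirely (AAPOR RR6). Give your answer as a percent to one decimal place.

57.9%

Refusal or break-off = 23 + 468 = 491
Never reached = 103 + 158 = 261
Not eligible = 177 + 488 = 665
Numerator: 1077 + 36 = 1113
Base: 1077 + 36 + 491 + 261 + 57 = 1922
RR6 = 1113 / 1922 = 0.5791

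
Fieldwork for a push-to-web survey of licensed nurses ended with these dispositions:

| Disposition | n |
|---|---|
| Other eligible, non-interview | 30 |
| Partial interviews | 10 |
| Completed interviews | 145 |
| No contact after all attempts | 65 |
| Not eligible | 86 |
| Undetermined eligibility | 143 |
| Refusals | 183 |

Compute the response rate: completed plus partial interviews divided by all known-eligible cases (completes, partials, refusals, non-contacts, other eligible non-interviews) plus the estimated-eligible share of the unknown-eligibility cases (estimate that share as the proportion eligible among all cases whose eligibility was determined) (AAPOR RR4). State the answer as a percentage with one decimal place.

Top: 145 + 10 = 155
Determined eligible: 145 + 10 + 183 + 65 + 30 = 433
e = 433 / (433 + 86) = 433 / 519 = 0.8343
e × U: 0.8343 × 143 = 119.30
Denominator: 433 + 119.30 = 552.30
RR4 = 155 / 552.30 = 0.2806

28.1%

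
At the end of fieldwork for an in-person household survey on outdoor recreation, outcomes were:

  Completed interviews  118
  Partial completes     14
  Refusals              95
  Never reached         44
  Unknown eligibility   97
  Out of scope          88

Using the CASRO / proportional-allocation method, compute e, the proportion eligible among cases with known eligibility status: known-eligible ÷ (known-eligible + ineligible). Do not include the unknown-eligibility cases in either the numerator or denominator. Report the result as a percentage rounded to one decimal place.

Eligible (known) = 118 + 14 + 95 + 44 = 271
e = 271 / (271 + 88) = 271 / 359 = 0.7549

75.5%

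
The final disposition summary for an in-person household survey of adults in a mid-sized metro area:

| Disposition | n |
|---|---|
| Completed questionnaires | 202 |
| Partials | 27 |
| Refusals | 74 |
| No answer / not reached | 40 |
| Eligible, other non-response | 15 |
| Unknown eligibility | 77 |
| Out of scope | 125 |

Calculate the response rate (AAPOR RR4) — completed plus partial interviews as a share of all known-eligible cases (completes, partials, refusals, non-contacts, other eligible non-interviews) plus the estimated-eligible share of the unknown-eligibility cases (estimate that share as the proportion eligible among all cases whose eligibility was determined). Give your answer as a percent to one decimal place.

Top → 202 + 27 = 229
Eligible (known) → 202 + 27 + 74 + 40 + 15 = 358
e = 358 / (358 + 125) = 358 / 483 = 0.7412
Estimated eligible among unknowns → 0.7412 × 77 = 57.07
Base → 358 + 57.07 = 415.07
RR4 = 229 / 415.07 = 0.5517

55.2%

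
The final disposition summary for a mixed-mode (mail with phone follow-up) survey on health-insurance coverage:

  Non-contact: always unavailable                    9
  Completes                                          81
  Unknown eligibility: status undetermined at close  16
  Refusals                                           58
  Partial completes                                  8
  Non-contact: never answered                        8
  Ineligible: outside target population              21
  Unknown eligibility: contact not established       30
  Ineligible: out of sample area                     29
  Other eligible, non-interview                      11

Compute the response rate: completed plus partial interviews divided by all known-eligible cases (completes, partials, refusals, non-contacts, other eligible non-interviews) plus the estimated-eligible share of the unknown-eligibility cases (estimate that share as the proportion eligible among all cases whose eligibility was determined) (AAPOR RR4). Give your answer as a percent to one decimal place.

No answer / not reached = 8 + 9 = 17
Unknown if eligible = 30 + 16 = 46
Out of scope = 21 + 29 = 50
Numerator: 81 + 8 = 89
Known eligible: 81 + 8 + 58 + 17 + 11 = 175
e = 175 / (175 + 50) = 175 / 225 = 0.7778
Eligible share of unknowns: 0.7778 × 46 = 35.78
Denominator: 175 + 35.78 = 210.78
RR4 = 89 / 210.78 = 0.4222

42.2%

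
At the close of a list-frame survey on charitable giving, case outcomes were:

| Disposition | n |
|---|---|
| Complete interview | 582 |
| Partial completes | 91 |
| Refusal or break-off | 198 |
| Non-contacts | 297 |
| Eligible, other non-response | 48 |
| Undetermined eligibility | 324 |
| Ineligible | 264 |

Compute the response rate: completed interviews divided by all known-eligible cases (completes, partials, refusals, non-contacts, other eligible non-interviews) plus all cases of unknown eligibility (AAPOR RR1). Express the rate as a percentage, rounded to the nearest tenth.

Numerator = 582
Denom = 582 + 91 + 198 + 297 + 48 + 324 = 1540
RR1 = 582 / 1540 = 0.3779

37.8%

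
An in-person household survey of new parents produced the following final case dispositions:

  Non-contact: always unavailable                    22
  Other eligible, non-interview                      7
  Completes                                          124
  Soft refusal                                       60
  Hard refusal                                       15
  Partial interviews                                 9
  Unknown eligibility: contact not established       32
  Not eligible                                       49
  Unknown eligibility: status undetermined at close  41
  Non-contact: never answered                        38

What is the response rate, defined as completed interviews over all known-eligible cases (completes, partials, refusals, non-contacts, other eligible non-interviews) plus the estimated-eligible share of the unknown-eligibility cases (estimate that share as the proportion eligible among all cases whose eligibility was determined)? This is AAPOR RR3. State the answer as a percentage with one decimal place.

Declined to participate = 15 + 60 = 75
Non-contacts = 38 + 22 = 60
Eligibility not determined = 32 + 41 = 73
Top: 124
Eligible (known): 124 + 9 + 75 + 60 + 7 = 275
e = 275 / (275 + 49) = 275 / 324 = 0.8488
e × U: 0.8488 × 73 = 61.96
Denominator: 275 + 61.96 = 336.96
RR3 = 124 / 336.96 = 0.3680

36.8%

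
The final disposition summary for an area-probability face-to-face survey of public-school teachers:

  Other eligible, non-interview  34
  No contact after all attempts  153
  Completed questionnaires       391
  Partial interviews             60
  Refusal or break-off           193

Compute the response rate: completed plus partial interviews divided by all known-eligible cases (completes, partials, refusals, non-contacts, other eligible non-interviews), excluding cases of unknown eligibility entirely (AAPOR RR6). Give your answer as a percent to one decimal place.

54.3%

Num = 391 + 60 = 451
Denominator = 391 + 60 + 193 + 153 + 34 = 831
RR6 = 451 / 831 = 0.5427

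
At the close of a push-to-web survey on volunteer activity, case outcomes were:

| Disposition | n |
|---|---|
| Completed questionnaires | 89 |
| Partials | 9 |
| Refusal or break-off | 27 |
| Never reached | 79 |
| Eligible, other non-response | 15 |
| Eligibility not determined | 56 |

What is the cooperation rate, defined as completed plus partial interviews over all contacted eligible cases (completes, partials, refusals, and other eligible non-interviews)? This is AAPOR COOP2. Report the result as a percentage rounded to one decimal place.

Numerator = 89 + 9 = 98
Base = 89 + 9 + 27 + 15 = 140
COOP2 = 98 / 140 = 0.7000

70.0%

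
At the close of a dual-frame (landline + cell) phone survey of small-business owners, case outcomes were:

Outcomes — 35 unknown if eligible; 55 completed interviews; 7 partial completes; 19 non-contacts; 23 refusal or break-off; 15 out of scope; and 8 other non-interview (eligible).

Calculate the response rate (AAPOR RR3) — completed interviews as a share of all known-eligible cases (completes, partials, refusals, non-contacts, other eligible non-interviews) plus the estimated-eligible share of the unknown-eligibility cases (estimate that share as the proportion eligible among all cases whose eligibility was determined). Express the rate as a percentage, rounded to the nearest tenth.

Top: 55
Eligible (known): 55 + 7 + 23 + 19 + 8 = 112
e = 112 / (112 + 15) = 112 / 127 = 0.8819
Estimated eligible among unknowns: 0.8819 × 35 = 30.87
Denom: 112 + 30.87 = 142.87
RR3 = 55 / 142.87 = 0.3850

38.5%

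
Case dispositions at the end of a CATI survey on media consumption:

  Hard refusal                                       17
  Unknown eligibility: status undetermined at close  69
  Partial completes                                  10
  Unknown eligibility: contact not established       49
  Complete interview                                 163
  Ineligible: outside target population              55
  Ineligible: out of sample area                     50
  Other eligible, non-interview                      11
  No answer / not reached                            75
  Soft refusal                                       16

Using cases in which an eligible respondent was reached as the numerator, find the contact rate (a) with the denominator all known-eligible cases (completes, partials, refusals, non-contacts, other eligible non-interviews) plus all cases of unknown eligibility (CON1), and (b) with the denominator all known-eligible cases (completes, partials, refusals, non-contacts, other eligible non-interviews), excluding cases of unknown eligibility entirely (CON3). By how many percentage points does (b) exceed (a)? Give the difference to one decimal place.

21.4

Refusals = 17 + 16 = 33
Unknown if eligible = 49 + 69 = 118
Out of scope = 55 + 50 = 105
Top = 163 + 10 + 33 + 11 = 217
Denom = 163 + 10 + 33 + 75 + 11 + 118 = 410
CON1 = 217 / 410 = 0.5293
Denom = 163 + 10 + 33 + 75 + 11 = 292
CON3 = 217 / 292 = 0.7432
Difference = 74.32 − 52.93 = 21.39 percentage points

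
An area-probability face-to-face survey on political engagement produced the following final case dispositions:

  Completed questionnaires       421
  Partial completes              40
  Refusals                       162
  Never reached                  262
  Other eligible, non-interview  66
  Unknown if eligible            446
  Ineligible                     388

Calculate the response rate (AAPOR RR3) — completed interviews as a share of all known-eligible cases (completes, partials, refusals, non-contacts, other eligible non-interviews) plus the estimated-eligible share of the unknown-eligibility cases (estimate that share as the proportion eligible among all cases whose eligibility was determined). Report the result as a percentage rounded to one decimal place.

33.2%

Numerator: 421
Determined eligible: 421 + 40 + 162 + 262 + 66 = 951
e = 951 / (951 + 388) = 951 / 1339 = 0.7102
Eligible share of unknowns: 0.7102 × 446 = 316.75
Denominator: 951 + 316.75 = 1267.75
RR3 = 421 / 1267.75 = 0.3321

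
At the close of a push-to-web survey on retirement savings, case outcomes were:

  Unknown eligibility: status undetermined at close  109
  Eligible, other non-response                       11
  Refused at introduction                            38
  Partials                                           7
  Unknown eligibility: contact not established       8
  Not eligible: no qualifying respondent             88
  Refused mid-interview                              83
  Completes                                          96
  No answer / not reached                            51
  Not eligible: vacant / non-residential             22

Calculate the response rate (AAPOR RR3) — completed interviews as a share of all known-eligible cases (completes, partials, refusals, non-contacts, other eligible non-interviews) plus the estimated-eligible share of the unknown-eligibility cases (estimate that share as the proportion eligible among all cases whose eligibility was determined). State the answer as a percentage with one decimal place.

25.9%

Declined to participate = 38 + 83 = 121
Eligibility not determined = 8 + 109 = 117
Not eligible = 88 + 22 = 110
Num: 96
Eligible (known): 96 + 7 + 121 + 51 + 11 = 286
e = 286 / (286 + 110) = 286 / 396 = 0.7222
e × U: 0.7222 × 117 = 84.50
Base: 286 + 84.50 = 370.50
RR3 = 96 / 370.50 = 0.2591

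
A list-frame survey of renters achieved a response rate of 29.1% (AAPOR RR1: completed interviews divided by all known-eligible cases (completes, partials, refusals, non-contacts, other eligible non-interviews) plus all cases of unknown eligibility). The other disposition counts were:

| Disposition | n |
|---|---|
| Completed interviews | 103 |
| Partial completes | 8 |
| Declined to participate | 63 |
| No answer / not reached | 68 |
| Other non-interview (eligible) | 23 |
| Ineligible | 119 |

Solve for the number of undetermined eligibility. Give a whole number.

89

RR1 = 103 / D = 0.291
D = 103 / 0.291 = 354.0
Other denominator terms total 265
undetermined eligibility = 354.0 − 265 ≈ 89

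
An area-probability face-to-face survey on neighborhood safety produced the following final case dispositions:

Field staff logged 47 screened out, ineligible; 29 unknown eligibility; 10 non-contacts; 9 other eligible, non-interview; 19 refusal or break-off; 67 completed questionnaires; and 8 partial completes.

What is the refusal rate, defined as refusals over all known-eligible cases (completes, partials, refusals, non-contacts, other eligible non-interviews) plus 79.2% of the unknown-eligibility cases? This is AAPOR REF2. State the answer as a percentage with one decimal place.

Numerator → 19
Determined eligible → 67 + 8 + 19 + 10 + 9 = 113
Estimated eligible among unknowns → 0.7920 × 29 = 22.97
Denom → 113 + 22.97 = 135.97
REF2 = 19 / 135.97 = 0.1397

14.0%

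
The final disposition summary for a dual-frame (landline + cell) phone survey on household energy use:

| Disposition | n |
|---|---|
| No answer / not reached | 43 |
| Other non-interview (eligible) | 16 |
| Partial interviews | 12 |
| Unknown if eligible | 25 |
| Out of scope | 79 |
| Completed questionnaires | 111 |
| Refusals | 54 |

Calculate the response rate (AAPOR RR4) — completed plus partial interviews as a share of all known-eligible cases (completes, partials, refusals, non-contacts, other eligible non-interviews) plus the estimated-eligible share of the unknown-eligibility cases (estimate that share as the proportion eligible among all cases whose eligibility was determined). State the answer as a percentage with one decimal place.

Num → 111 + 12 = 123
Known eligible → 111 + 12 + 54 + 43 + 16 = 236
e = 236 / (236 + 79) = 236 / 315 = 0.7492
e × U → 0.7492 × 25 = 18.73
Denominator → 236 + 18.73 = 254.73
RR4 = 123 / 254.73 = 0.4829

48.3%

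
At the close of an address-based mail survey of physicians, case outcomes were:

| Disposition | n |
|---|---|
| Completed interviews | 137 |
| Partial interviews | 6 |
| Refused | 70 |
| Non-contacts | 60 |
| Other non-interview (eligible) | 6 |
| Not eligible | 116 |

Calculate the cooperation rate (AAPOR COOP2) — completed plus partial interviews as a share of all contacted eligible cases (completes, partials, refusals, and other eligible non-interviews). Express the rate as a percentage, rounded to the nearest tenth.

65.3%

Num: 137 + 6 = 143
Base: 137 + 6 + 70 + 6 = 219
COOP2 = 143 / 219 = 0.6530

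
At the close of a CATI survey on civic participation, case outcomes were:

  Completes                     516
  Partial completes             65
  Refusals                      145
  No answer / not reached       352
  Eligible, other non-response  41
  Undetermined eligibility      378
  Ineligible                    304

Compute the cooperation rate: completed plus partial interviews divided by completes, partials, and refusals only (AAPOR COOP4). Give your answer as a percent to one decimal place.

Num = 516 + 65 = 581
Denom = 516 + 65 + 145 = 726
COOP4 = 581 / 726 = 0.8003

80.0%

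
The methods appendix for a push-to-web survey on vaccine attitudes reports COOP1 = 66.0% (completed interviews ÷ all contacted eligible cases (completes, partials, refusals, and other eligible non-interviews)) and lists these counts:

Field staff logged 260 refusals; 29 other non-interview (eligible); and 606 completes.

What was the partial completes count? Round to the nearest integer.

COOP1 = 606 / D = 0.660
D = 606 / 0.660 = 918.2
Remaining denominator categories sum to 895
partial completes = 918.2 − 895 ≈ 23

23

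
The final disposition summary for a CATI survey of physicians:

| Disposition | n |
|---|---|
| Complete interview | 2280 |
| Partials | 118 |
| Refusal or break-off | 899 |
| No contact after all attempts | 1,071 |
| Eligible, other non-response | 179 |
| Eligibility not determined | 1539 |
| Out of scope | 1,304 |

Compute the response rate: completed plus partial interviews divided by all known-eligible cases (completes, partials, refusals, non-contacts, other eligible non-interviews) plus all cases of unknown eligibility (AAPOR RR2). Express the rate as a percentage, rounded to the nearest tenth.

Num: 2280 + 118 = 2398
Denominator: 2280 + 118 + 899 + 1071 + 179 + 1539 = 6086
RR2 = 2398 / 6086 = 0.3940

39.4%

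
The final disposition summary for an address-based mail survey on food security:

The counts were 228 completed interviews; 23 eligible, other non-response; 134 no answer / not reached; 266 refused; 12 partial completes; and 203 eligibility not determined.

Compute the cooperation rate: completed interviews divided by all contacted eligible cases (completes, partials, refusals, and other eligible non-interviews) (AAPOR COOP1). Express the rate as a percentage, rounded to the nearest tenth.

Top: 228
Denominator: 228 + 12 + 266 + 23 = 529
COOP1 = 228 / 529 = 0.4310

43.1%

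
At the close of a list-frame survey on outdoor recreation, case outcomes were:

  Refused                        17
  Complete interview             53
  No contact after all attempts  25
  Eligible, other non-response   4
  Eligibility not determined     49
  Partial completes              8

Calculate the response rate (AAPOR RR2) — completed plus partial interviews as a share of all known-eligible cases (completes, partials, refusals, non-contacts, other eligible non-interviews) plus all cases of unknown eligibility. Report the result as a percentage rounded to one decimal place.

39.1%

Numerator = 53 + 8 = 61
Denominator = 53 + 8 + 17 + 25 + 4 + 49 = 156
RR2 = 61 / 156 = 0.3910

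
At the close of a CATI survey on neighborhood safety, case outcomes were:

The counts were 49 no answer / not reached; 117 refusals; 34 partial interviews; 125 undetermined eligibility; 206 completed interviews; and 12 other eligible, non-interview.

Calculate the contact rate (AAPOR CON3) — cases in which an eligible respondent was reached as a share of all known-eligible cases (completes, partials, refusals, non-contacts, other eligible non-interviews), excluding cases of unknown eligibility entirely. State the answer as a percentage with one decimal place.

88.3%

Num: 206 + 34 + 117 + 12 = 369
Denom: 206 + 34 + 117 + 49 + 12 = 418
CON3 = 369 / 418 = 0.8828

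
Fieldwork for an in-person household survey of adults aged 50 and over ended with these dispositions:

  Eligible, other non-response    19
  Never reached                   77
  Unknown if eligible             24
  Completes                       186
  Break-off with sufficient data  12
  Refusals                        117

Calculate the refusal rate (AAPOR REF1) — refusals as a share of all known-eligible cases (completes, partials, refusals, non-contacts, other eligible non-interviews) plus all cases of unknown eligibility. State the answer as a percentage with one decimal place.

Numerator = 117
Base = 186 + 12 + 117 + 77 + 19 + 24 = 435
REF1 = 117 / 435 = 0.2690

26.9%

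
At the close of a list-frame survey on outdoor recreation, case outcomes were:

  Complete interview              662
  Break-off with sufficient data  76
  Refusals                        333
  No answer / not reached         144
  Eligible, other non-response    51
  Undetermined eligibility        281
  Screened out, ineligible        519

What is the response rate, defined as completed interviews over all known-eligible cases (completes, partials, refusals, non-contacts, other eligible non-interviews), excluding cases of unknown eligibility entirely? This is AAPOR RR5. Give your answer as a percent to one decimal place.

Numerator = 662
Base = 662 + 76 + 333 + 144 + 51 = 1266
RR5 = 662 / 1266 = 0.5229

52.3%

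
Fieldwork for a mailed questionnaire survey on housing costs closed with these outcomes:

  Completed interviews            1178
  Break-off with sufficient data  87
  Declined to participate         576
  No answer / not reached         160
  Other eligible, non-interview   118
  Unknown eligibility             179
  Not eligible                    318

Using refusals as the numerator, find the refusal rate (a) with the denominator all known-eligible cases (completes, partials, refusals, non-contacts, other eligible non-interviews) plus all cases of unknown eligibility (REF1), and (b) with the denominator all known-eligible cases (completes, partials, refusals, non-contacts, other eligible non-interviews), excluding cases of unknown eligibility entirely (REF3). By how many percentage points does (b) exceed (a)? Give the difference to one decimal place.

2.1

Numerator → 576
Denom → 1178 + 87 + 576 + 160 + 118 + 179 = 2298
REF1 = 576 / 2298 = 0.2507
Denom → 1178 + 87 + 576 + 160 + 118 = 2119
REF3 = 576 / 2119 = 0.2718
Difference = 27.18 − 25.07 = 2.11 percentage points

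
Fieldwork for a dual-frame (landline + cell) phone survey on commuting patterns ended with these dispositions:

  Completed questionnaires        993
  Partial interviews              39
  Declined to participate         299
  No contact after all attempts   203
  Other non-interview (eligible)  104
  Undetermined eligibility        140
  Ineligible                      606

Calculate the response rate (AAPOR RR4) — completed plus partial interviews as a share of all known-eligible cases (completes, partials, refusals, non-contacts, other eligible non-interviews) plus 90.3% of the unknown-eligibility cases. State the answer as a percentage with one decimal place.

58.5%

Top: 993 + 39 = 1032
Eligible (known): 993 + 39 + 299 + 203 + 104 = 1638
Eligible share of unknowns: 0.9030 × 140 = 126.42
Denom: 1638 + 126.42 = 1764.42
RR4 = 1032 / 1764.42 = 0.5849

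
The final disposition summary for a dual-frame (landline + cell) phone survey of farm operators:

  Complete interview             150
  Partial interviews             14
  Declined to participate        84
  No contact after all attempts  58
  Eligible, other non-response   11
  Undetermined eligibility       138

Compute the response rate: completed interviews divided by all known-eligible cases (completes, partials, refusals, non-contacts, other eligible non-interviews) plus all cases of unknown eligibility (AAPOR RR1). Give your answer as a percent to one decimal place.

33.0%

Numerator = 150
Base = 150 + 14 + 84 + 58 + 11 + 138 = 455
RR1 = 150 / 455 = 0.3297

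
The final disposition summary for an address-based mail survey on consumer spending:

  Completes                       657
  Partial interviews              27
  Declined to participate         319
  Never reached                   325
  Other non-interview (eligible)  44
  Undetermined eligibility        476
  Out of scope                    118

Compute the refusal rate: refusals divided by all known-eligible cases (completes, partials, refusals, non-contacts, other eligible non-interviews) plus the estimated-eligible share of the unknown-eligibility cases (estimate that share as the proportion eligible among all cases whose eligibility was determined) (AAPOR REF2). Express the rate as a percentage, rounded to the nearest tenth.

Numerator = 319
Known eligible = 657 + 27 + 319 + 325 + 44 = 1372
e = 1372 / (1372 + 118) = 1372 / 1490 = 0.9208
Estimated eligible among unknowns = 0.9208 × 476 = 438.30
Base = 1372 + 438.30 = 1810.30
REF2 = 319 / 1810.30 = 0.1762

17.6%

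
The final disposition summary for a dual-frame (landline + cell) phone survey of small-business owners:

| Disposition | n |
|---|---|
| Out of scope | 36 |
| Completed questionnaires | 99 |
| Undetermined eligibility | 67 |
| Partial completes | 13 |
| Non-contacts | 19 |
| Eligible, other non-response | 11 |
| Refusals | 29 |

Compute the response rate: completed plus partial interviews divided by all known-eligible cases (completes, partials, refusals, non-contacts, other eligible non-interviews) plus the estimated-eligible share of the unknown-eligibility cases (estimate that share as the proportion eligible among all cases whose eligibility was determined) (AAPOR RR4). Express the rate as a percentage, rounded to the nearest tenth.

Top: 99 + 13 = 112
Known eligible: 99 + 13 + 29 + 19 + 11 = 171
e = 171 / (171 + 36) = 171 / 207 = 0.8261
e × U: 0.8261 × 67 = 55.35
Base: 171 + 55.35 = 226.35
RR4 = 112 / 226.35 = 0.4948

49.5%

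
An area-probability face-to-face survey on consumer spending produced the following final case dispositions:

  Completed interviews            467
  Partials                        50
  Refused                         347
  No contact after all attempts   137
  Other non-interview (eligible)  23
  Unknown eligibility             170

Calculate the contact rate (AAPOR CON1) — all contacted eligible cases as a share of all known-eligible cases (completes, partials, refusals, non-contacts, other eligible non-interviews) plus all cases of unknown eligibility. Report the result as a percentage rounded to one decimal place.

74.3%

Numerator = 467 + 50 + 347 + 23 = 887
Denom = 467 + 50 + 347 + 137 + 23 + 170 = 1194
CON1 = 887 / 1194 = 0.7429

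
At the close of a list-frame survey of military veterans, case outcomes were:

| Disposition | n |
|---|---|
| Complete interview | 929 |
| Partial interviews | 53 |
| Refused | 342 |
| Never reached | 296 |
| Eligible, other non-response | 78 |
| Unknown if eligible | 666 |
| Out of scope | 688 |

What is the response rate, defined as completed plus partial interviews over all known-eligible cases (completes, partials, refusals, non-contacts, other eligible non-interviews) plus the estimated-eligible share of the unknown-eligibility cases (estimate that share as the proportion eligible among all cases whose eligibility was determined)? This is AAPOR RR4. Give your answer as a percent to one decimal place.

45.2%

Numerator = 929 + 53 = 982
Eligible (known) = 929 + 53 + 342 + 296 + 78 = 1698
e = 1698 / (1698 + 688) = 1698 / 2386 = 0.7117
Estimated eligible among unknowns = 0.7117 × 666 = 473.99
Denominator = 1698 + 473.99 = 2171.99
RR4 = 982 / 2171.99 = 0.4521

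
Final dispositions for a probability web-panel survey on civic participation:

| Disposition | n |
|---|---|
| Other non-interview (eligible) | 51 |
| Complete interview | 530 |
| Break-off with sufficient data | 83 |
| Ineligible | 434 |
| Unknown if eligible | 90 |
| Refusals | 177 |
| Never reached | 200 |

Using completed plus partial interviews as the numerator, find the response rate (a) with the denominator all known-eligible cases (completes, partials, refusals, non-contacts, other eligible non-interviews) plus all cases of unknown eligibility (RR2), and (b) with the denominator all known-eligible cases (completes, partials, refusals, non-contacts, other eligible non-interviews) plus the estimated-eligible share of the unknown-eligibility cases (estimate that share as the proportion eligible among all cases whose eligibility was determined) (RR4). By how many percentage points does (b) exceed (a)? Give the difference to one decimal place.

Num → 530 + 83 = 613
Denominator → 530 + 83 + 177 + 200 + 51 + 90 = 1131
RR2 = 613 / 1131 = 0.5420
Known eligible → 530 + 83 + 177 + 200 + 51 = 1041
e = 1041 / (1041 + 434) = 1041 / 1475 = 0.7058
Eligible share of unknowns → 0.7058 × 90 = 63.52
Denominator → 1041 + 63.52 = 1104.52
RR4 = 613 / 1104.52 = 0.5550
Difference = 55.50 − 54.20 = 1.30 percentage points

1.3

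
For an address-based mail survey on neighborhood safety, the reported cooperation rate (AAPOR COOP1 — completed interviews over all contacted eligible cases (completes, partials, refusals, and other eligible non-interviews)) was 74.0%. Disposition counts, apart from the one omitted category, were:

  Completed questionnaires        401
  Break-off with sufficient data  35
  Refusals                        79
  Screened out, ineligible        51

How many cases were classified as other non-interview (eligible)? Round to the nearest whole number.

COOP1 = 401 / D = 0.740
D = 401 / 0.740 = 541.9
Rest of base = 515
other non-interview (eligible) = 541.9 − 515 ≈ 27

27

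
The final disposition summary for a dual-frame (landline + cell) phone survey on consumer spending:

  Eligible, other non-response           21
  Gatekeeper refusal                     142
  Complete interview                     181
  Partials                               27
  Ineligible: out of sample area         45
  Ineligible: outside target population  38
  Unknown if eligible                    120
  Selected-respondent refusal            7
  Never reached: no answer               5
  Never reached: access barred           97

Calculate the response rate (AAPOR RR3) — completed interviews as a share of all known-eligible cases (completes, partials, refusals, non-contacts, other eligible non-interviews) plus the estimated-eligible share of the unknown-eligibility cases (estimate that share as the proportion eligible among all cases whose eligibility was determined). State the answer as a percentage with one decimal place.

Refusal or break-off = 142 + 7 = 149
No answer / not reached = 5 + 97 = 102
Not eligible = 38 + 45 = 83
Num = 181
Eligible (known) = 181 + 27 + 149 + 102 + 21 = 480
e = 480 / (480 + 83) = 480 / 563 = 0.8526
Eligible share of unknowns = 0.8526 × 120 = 102.31
Denominator = 480 + 102.31 = 582.31
RR3 = 181 / 582.31 = 0.3108

31.1%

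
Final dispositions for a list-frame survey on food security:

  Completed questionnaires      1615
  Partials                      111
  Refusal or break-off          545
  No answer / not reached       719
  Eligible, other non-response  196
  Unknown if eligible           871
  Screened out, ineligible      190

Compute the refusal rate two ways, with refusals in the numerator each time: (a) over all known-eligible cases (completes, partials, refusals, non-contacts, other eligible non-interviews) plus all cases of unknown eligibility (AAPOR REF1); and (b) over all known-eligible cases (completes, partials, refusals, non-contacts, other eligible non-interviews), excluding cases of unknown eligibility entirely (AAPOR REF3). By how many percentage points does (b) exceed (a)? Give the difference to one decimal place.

3.7

Numerator: 545
Denom: 1615 + 111 + 545 + 719 + 196 + 871 = 4057
REF1 = 545 / 4057 = 0.1343
Denom: 1615 + 111 + 545 + 719 + 196 = 3186
REF3 = 545 / 3186 = 0.1711
Difference = 17.11 − 13.43 = 3.68 percentage points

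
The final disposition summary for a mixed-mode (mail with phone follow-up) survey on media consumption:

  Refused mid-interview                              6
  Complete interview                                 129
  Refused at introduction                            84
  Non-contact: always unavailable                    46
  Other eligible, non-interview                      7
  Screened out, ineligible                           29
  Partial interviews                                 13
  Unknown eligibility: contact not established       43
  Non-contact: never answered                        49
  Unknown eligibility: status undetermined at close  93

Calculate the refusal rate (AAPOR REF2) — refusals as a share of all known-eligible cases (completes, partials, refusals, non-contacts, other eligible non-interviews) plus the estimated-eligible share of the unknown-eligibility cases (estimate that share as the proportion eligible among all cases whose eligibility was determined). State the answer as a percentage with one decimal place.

19.6%

Refusal or break-off = 84 + 6 = 90
Non-contacts = 49 + 46 = 95
Unknown if eligible = 43 + 93 = 136
Numerator → 90
Known eligible → 129 + 13 + 90 + 95 + 7 = 334
e = 334 / (334 + 29) = 334 / 363 = 0.9201
Estimated eligible among unknowns → 0.9201 × 136 = 125.13
Denom → 334 + 125.13 = 459.13
REF2 = 90 / 459.13 = 0.1960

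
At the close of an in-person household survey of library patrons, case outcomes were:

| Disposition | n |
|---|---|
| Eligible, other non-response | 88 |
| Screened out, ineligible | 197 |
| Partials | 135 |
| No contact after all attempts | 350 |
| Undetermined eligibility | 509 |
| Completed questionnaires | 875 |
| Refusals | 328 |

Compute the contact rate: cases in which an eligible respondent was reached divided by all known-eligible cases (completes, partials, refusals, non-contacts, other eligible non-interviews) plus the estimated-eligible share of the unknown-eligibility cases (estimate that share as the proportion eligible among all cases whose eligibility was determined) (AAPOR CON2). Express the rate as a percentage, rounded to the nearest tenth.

63.8%

Numerator: 875 + 135 + 328 + 88 = 1426
Determined eligible: 875 + 135 + 328 + 350 + 88 = 1776
e = 1776 / (1776 + 197) = 1776 / 1973 = 0.9002
Eligible share of unknowns: 0.9002 × 509 = 458.20
Base: 1776 + 458.20 = 2234.20
CON2 = 1426 / 2234.20 = 0.6383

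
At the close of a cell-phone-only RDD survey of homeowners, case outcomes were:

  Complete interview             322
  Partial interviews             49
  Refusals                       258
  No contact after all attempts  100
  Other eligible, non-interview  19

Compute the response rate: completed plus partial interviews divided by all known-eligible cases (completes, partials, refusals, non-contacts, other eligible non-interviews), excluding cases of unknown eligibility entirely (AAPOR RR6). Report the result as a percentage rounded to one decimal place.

49.6%

Top: 322 + 49 = 371
Denom: 322 + 49 + 258 + 100 + 19 = 748
RR6 = 371 / 748 = 0.4960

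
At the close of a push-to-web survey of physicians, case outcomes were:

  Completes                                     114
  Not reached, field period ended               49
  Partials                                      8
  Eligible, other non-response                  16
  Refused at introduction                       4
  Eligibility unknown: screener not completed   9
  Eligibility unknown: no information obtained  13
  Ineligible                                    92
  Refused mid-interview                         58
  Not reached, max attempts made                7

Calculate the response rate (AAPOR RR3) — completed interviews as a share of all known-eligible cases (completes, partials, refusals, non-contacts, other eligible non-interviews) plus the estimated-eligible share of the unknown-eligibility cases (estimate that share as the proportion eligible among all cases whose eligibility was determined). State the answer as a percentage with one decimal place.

41.9%

Refusals = 4 + 58 = 62
No answer / not reached = 49 + 7 = 56
Eligibility not determined = 9 + 13 = 22
Top: 114
Eligible (known): 114 + 8 + 62 + 56 + 16 = 256
e = 256 / (256 + 92) = 256 / 348 = 0.7356
Estimated eligible among unknowns: 0.7356 × 22 = 16.18
Base: 256 + 16.18 = 272.18
RR3 = 114 / 272.18 = 0.4188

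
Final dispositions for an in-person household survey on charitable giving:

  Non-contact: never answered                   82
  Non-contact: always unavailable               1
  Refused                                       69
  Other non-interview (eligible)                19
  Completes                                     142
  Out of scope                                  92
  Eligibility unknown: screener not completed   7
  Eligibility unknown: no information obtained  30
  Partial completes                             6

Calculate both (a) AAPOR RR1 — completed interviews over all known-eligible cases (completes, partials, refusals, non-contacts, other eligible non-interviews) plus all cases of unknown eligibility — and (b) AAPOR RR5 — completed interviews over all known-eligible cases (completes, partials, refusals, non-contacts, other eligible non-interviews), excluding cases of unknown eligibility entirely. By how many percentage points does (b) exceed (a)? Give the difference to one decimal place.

Non-contacts = 82 + 1 = 83
Undetermined eligibility = 7 + 30 = 37
Top → 142
Base → 142 + 6 + 69 + 83 + 19 + 37 = 356
RR1 = 142 / 356 = 0.3989
Base → 142 + 6 + 69 + 83 + 19 = 319
RR5 = 142 / 319 = 0.4451
Difference = 44.51 − 39.89 = 4.62 percentage points

4.6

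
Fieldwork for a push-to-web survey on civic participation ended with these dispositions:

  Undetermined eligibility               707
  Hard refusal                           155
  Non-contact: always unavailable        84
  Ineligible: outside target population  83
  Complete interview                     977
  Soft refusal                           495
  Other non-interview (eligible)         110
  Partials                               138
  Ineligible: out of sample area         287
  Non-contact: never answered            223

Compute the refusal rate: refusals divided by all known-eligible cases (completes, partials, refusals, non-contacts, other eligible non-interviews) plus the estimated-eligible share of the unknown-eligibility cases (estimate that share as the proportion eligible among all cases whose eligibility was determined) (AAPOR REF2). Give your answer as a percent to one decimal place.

Refused = 155 + 495 = 650
No contact after all attempts = 223 + 84 = 307
Not eligible = 83 + 287 = 370
Top = 650
Eligible (known) = 977 + 138 + 650 + 307 + 110 = 2182
e = 2182 / (2182 + 370) = 2182 / 2552 = 0.8550
Estimated eligible among unknowns = 0.8550 × 707 = 604.49
Denom = 2182 + 604.49 = 2786.49
REF2 = 650 / 2786.49 = 0.2333

23.3%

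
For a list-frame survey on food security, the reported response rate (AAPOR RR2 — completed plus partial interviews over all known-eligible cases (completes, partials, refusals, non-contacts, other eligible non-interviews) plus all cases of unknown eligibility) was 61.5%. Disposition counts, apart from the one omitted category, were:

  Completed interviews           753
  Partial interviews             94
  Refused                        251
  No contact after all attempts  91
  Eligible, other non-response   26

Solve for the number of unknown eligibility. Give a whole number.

Numerator: 753 + 94 = 847
RR2 = 847 / D = 0.615
D = 847 / 0.615 = 1377.2
Other denominator terms total 1215
unknown eligibility = 1377.2 − 1215 ≈ 162

162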